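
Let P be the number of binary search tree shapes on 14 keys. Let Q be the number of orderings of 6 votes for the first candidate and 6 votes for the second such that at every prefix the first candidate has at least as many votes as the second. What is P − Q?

2674308

There are C_n binary search tree shapes on n keys; with n = 14 that is C_14. So P = C_14 = 2674440.
Reading a vote for the leader as '(' and for the other as ')' turns such a sequence into a balanced string of 6 pairs, so the count is C_6. So Q = C_6 = 132.
P − Q = 2674440 − 132 = 2674308.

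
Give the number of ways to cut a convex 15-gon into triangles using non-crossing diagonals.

742900

Triangulations of a convex m-gon are counted by C_{m−2}; with m = 15 this is C_13.
C_13 = 742900.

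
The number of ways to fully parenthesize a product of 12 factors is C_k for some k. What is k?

11

Ways to associate a product of 12 factors correspond to binary trees on 12 leaves, so the count is C_11.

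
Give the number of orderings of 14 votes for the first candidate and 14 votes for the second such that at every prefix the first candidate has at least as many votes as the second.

2674440

Reading a vote for the leader as '(' and for the other as ')' turns such a sequence into a balanced string of 14 pairs, so the count is C_14.
C_14 = C(28,14)/15 = 40116600/15 = 2674440.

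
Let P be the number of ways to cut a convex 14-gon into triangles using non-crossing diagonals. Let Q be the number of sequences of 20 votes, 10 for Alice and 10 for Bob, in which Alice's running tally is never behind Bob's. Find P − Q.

191216

The number of triangulations of a 14-gon is the Catalan number C_12 (index = sides − 2). So P = C_12 = 208012.
Ballot sequences with n votes each where one side never trails are Dyck words, counted by C_n; here n = 10. So Q = C_10 = 16796.
P − Q = 208012 − 16796 = 191216.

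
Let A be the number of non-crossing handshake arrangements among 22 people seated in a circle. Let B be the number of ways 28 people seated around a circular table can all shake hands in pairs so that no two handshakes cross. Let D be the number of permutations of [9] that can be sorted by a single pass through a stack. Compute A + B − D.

With 22 = 2·11 people, non-crossing handshake pairings are non-crossing perfect matchings on a circle, counted by C_11. So A = C_11 = 58786.
With 28 = 2·14 people, non-crossing handshake pairings are non-crossing perfect matchings on a circle, counted by C_14. So B = C_14 = 2674440.
Stack-sortable permutations are exactly the 231-avoiding ones, counted by C_n; here n = 9. So D = C_9 = 4862.
A + B − D = 58786 + 2674440 − 4862 = 2728364.

2728364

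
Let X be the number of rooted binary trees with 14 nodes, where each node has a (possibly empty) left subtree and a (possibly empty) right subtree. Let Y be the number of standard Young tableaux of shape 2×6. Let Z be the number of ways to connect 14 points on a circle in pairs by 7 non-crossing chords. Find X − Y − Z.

There are C_n binary search tree shapes on n keys; with n = 14 that is C_14. So X = C_14 = 2674440.
Standard Young tableaux of shape 2×n are counted by C_n; here n = 6. So Y = C_6 = 132.
Non-crossing perfect matchings of 2n points on a circle are counted by C_n; with 14 points, n = 7. So Z = C_7 = 429.
X − Y − Z = 2674440 − 132 − 429 = 2673879.

2673879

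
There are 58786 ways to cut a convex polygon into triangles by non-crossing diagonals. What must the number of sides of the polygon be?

13

Triangulations of a convex m-gon are counted by C_{m−2}, and C_11 = 58786.
So m − 2 = 11, giving m = 13 sides.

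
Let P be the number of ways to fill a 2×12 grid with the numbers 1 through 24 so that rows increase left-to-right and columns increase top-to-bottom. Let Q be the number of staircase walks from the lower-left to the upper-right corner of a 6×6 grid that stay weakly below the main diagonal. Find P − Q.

207880

By the hook-length formula (or a Dyck-path bijection), SYT of shape 2×12 number C_12. So P = C_12 = 208012.
Monotone paths in an n×n grid that stay weakly below the diagonal are counted by C_n; here n = 6. So Q = C_6 = 132.
P − Q = 208012 − 132 = 207880.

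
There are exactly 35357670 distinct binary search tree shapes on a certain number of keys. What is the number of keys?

Binary search tree shapes on n keys are counted by C_n, and C_16 = 35357670.

16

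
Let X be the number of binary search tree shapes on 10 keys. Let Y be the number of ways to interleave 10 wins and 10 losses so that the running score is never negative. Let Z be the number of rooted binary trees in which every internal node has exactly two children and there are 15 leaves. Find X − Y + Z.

Rooted binary trees with 10 nodes (each child slot possibly empty) number C_10. So X = C_10 = 16796.
Ballot sequences with n votes each where one side never trails are Dyck words, counted by C_n; here n = 10. So Y = C_10 = 16796.
A full binary tree with L leaves has L−1 internal nodes and is counted by C_{L−1}; L = 15 gives C_14. So Z = C_14 = 2674440.
X − Y + Z = 16796 − 16796 + 2674440 = 2674440.

2674440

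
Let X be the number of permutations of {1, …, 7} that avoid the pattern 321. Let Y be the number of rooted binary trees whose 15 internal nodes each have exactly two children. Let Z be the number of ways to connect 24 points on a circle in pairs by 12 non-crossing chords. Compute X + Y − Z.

For any fixed pattern of length 3, the pattern-avoiding permutations of [7] number C_7. So X = C_7 = 429.
The number of full binary trees on 15 internal nodes is the Catalan number C_15. So Y = C_15 = 9694845.
Pairing 24 circle points by 12 non-crossing chords gives C_12 matchings. So Z = C_12 = 208012.
X + Y − Z = 429 + 9694845 − 208012 = 9487262.

9487262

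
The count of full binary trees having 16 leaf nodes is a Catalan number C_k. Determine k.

15

A full binary tree with L leaves has L−1 internal nodes and is counted by C_{L−1}; L = 16 gives C_15.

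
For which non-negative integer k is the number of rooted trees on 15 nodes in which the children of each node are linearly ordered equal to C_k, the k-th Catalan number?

14

Rooted ordered (plane) trees on m nodes have m−1 edges and are counted by C_{m−1}; m = 15 gives C_14.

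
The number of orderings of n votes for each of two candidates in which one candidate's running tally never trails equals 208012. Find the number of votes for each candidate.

Such ballot sequences with n votes each are counted by C_n. Since C_12 = 208012, the index is 12.

12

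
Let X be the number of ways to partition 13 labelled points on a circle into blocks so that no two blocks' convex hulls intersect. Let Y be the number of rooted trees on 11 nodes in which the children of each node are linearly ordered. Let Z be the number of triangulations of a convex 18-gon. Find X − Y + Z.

36083774

The non-crossing partitions of [13] form a lattice of size C_13. So X = C_13 = 742900.
Rooted ordered (plane) trees on m nodes have m−1 edges and are counted by C_{m−1}; m = 11 gives C_10. So Y = C_10 = 16796.
The number of triangulations of an 18-gon is the Catalan number C_16 (index = sides − 2). So Z = C_16 = 35357670.
X − Y + Z = 742900 − 16796 + 35357670 = 36083774.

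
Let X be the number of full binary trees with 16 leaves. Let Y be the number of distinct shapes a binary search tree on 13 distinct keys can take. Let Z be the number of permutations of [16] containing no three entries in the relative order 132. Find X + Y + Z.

A full binary tree with L leaves has L−1 internal nodes and is counted by C_{L−1}; L = 16 gives C_15. So X = C_15 = 9694845.
Rooted binary trees with 13 nodes (each child slot possibly empty) number C_13. So Y = C_13 = 742900.
Permutations of [n] avoiding any single length-3 pattern are counted by C_n; here n = 16. So Z = C_16 = 35357670.
X + Y + Z = 9694845 + 742900 + 35357670 = 45795415.

45795415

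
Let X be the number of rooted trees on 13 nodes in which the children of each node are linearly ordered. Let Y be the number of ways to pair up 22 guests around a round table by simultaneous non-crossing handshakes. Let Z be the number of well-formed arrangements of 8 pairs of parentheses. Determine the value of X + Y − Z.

265368

Rooted ordered (plane) trees on m nodes have m−1 edges and are counted by C_{m−1}; m = 13 gives C_12. So X = C_12 = 208012.
With 22 = 2·11 people, non-crossing handshake pairings are non-crossing perfect matchings on a circle, counted by C_11. So Y = C_11 = 58786.
With 8 pairs the number of balanced bracket strings is the Catalan number C_8. So Z = C_8 = 1430.
X + Y − Z = 208012 + 58786 − 1430 = 265368.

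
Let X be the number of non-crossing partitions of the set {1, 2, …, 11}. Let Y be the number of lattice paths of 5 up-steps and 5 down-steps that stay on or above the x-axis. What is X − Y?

The non-crossing partitions of [11] form a lattice of size C_11. So X = C_11 = 58786.
Paths of 5 up- and 5 down-steps that never dip below the axis are Dyck paths; their count is C_5. So Y = C_5 = 42.
X − Y = 58786 − 42 = 58744.

58744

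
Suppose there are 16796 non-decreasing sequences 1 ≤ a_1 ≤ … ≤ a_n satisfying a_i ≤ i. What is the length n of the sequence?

10

Such sub-staircase sequences of length n are counted by C_n; 16796 = C_10.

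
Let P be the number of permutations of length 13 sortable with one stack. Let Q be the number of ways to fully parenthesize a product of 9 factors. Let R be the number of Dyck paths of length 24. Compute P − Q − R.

By Knuth's characterisation, the stack-sortable permutations of length 13 are the 231-avoiders, numbering C_13. So P = C_13 = 742900.
Bracketing 9 factors into binary products is counted by C_{9−1} = C_8. So Q = C_8 = 1430.
Dyck paths of semilength n (length 2n) are counted by C_n; here n = 12. So R = C_12 = 208012.
P − Q − R = 742900 − 1430 − 208012 = 533458.

533458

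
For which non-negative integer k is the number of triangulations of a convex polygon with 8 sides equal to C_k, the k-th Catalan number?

Triangulations of a convex m-gon are counted by C_{m−2}; with m = 8 this is C_6.

6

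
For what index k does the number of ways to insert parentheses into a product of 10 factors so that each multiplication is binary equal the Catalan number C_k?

9

Parenthesizations of m factors correspond to full binary trees with m leaves, counted by C_{m−1}; m = 10 gives C_9.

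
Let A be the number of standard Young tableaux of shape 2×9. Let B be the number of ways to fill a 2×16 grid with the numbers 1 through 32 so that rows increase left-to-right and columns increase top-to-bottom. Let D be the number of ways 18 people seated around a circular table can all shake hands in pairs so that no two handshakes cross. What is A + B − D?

By the hook-length formula (or a Dyck-path bijection), SYT of shape 2×9 number C_9. So A = C_9 = 4862.
By the hook-length formula (or a Dyck-path bijection), SYT of shape 2×16 number C_16. So B = C_16 = 35357670.
Non-crossing handshake pairings of 2n people are counted by C_n; 18 people gives n = 9. So D = C_9 = 4862.
A + B − D = 4862 + 35357670 − 4862 = 35357670.

35357670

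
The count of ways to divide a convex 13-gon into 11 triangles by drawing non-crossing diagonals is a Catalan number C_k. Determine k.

11

Triangulations of a convex m-gon are counted by C_{m−2}; with m = 13 this is C_11.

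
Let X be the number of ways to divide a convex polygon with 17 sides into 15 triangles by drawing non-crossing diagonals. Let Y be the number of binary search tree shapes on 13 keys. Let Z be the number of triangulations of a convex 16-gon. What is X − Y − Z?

6277505

A convex 17-gon is triangulated into 15 triangles, and the number of such triangulations is the Catalan number C_{17−2} = C_15. So X = C_15 = 9694845.
Rooted binary trees with 13 nodes (each child slot possibly empty) number C_13. So Y = C_13 = 742900.
Triangulations of a convex m-gon are counted by C_{m−2}; with m = 16 this is C_14. So Z = C_14 = 2674440.
X − Y − Z = 9694845 − 742900 − 2674440 = 6277505.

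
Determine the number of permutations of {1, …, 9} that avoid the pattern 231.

4862

Permutations of [n] avoiding any single length-3 pattern are counted by C_n; here n = 9.
C_9 = C(18,9)/10 = 48620/10 = 4862.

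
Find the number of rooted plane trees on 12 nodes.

Rooted ordered (plane) trees on m nodes have m−1 edges and are counted by C_{m−1}; m = 12 gives C_11.
C_11 = C_10 · 2(2·10+1)/(10+2) = 16796 · 42/12 = 58786.

58786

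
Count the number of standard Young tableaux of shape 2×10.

By the hook-length formula (or a Dyck-path bijection), SYT of shape 2×10 number C_10.
C_10 = 16796.

16796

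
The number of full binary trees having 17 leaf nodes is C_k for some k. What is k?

A full binary tree with L leaves has L−1 internal nodes and is counted by C_{L−1}; L = 17 gives C_16.

16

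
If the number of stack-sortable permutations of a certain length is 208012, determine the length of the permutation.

12

Stack-sortable permutations of [n] are counted by C_n. Since C_12 = 208012, the index is 12.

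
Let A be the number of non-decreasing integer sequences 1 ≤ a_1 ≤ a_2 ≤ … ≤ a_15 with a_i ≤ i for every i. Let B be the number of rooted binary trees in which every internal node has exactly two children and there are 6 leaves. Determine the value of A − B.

9694803

Such sub-staircase sequences of length n are counted by C_n; here n = 15. So A = C_15 = 9694845.
Full binary trees with 6 leaves have 6−1 = 5 internal nodes, so there are C_5 of them. So B = C_5 = 42.
A − B = 9694845 − 42 = 9694803.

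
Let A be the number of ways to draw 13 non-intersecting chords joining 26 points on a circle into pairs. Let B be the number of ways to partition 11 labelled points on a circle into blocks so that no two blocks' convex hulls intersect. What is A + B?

Pairing 26 circle points by 13 non-crossing chords gives C_13 matchings. So A = C_13 = 742900.
The non-crossing partitions of [11] form a lattice of size C_11. So B = C_11 = 58786.
A + B = 742900 + 58786 = 801686.

801686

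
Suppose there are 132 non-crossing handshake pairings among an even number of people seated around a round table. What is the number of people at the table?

Non-crossing handshake pairings of 2n people are counted by C_n; 132 = C_6.
So n = 6, and there are 2n = 12 people.

12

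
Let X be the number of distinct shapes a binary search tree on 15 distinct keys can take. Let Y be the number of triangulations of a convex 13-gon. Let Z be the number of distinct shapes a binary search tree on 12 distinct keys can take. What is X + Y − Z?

9545619

Binary trees (left/right distinguished) on n nodes are counted by C_n; here n = 15. So X = C_15 = 9694845.
The number of triangulations of a 13-gon is the Catalan number C_11 (index = sides − 2). So Y = C_11 = 58786.
Rooted binary trees with 12 nodes (each child slot possibly empty) number C_12. So Z = C_12 = 208012.
X + Y − Z = 9694845 + 58786 − 208012 = 9545619.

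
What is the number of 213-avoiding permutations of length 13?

742900

For any fixed pattern of length 3, the pattern-avoiding permutations of [13] number C_13.
C_13 = C(26,13)/14 = 10400600/14 = 742900.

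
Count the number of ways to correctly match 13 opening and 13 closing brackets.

A balanced arrangement of 13 bracket pairs is a Dyck word of semilength 13, so the count is C_13.
C_13 = C(26,13)/14 = 10400600/14 = 742900.

742900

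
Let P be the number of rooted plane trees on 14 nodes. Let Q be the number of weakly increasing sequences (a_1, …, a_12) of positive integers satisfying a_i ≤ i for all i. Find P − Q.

534888

Rooted ordered (plane) trees on m nodes have m−1 edges and are counted by C_{m−1}; m = 14 gives C_13. So P = C_13 = 742900.
Such sub-staircase sequences of length n are counted by C_n; here n = 12. So Q = C_12 = 208012.
P − Q = 742900 − 208012 = 534888.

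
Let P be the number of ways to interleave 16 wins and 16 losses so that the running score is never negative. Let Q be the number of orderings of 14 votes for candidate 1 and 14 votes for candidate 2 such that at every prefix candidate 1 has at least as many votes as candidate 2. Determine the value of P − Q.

Reading a vote for the leader as '(' and for the other as ')' turns such a sequence into a balanced string of 16 pairs, so the count is C_16. So P = C_16 = 35357670.
Reading a vote for the leader as '(' and for the other as ')' turns such a sequence into a balanced string of 14 pairs, so the count is C_14. So Q = C_14 = 2674440.
P − Q = 35357670 − 2674440 = 32683230.

32683230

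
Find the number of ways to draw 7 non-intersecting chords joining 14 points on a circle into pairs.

429

Non-crossing perfect matchings of 2n points on a circle are counted by C_n; with 14 points, n = 7.
C_7 = C(14,7)/8 = 3432/8 = 429.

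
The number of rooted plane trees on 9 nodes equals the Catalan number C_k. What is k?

Rooted ordered (plane) trees on m nodes have m−1 edges and are counted by C_{m−1}; m = 9 gives C_8.

8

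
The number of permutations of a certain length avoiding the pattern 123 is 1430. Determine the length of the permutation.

8

Permutations of [n] avoiding a fixed length-3 pattern are counted by C_n. Since C_8 = 1430, the index is 8.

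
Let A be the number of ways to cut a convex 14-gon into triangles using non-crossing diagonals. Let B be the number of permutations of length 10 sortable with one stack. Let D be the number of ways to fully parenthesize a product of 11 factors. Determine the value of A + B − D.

A convex 14-gon is triangulated into 12 triangles, and the number of such triangulations is the Catalan number C_{14−2} = C_12. So A = C_12 = 208012.
By Knuth's characterisation, the stack-sortable permutations of length 10 are the 231-avoiders, numbering C_10. So B = C_10 = 16796.
Ways to associate a product of 11 factors correspond to binary trees on 11 leaves, so the count is C_10. So D = C_10 = 16796.
A + B − D = 208012 + 16796 − 16796 = 208012.

208012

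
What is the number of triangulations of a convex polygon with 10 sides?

1430

The number of triangulations of a 10-gon is the Catalan number C_8 (index = sides − 2).
C_8 = 1430.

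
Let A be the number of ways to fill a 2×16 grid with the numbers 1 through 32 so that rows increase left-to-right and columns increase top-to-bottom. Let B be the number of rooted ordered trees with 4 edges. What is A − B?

35357656

Standard Young tableaux of shape 2×n are counted by C_n; here n = 16. So A = C_16 = 35357670.
A rooted plane tree with 4 edges has 5 nodes, and the count is C_4. So B = C_4 = 14.
A − B = 35357670 − 14 = 35357656.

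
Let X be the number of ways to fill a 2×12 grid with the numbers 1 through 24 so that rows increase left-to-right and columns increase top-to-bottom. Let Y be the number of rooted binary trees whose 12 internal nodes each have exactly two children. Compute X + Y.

416024

Standard Young tableaux of shape 2×n are counted by C_n; here n = 12. So X = C_12 = 208012.
The number of full binary trees on 12 internal nodes is the Catalan number C_12. So Y = C_12 = 208012.
X + Y = 208012 + 208012 = 416024.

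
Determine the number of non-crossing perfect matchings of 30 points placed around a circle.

9694845

Pairing 30 circle points by 15 non-crossing chords gives C_15 matchings.
C_15 = 9694845.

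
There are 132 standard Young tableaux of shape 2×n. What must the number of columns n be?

Standard Young tableaux of shape 2×n are counted by C_n; 132 = C_6.

6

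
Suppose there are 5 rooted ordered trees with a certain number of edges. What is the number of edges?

3

Rooted ordered trees with n edges are counted by C_n, and C_3 = 5.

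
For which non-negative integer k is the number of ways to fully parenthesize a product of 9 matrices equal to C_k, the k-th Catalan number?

8

Ways to associate a product of 9 factors correspond to binary trees on 9 leaves, so the count is C_8.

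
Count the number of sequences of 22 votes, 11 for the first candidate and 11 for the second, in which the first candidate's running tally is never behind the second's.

Ballot sequences with n votes each where one side never trails are Dyck words, counted by C_n; here n = 11.
C_11 = 58786.

58786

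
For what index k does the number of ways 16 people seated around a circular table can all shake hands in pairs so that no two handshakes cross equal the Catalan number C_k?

8

With 16 = 2·8 people, non-crossing handshake pairings are non-crossing perfect matchings on a circle, counted by C_8.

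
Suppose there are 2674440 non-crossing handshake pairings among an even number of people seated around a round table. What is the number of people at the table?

28

Non-crossing handshake pairings of 2n people are counted by C_n, and C_14 = 2674440.
So n = 14, and there are 2n = 28 people.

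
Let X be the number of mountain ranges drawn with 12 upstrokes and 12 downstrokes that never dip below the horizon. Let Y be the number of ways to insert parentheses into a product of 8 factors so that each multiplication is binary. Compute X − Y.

207583

A Dyck path with 12 up-steps and 12 down-steps has semilength 12, so there are C_12 of them. So X = C_12 = 208012.
Ways to associate a product of 8 factors correspond to binary trees on 8 leaves, so the count is C_7. So Y = C_7 = 429.
X − Y = 208012 − 429 = 207583.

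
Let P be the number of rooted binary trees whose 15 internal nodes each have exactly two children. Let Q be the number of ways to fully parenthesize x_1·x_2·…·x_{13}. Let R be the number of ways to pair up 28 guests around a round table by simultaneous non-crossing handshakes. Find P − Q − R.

Full binary trees with n internal nodes are counted by C_n; here n = 15. So P = C_15 = 9694845.
Parenthesizations of m factors correspond to full binary trees with m leaves, counted by C_{m−1}; m = 13 gives C_12. So Q = C_12 = 208012.
With 28 = 2·14 people, non-crossing handshake pairings are non-crossing perfect matchings on a circle, counted by C_14. So R = C_14 = 2674440.
P − Q − R = 9694845 − 208012 − 2674440 = 6812393.

6812393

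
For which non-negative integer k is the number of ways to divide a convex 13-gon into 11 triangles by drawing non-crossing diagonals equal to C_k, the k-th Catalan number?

11

A convex 13-gon is triangulated into 11 triangles, and the number of such triangulations is the Catalan number C_{13−2} = C_11.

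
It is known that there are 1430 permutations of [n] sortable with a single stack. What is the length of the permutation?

Stack-sortable permutations of [n] are counted by C_n. The Catalan number equal to 1430 is C_8.

8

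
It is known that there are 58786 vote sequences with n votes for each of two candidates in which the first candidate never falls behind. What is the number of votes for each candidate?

Such ballot sequences with n votes each are counted by C_n; 58786 = C_11.

11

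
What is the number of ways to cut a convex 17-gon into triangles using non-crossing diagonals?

The number of triangulations of a 17-gon is the Catalan number C_15 (index = sides − 2).
C_15 = C_14 · 2(2·14+1)/(14+2) = 2674440 · 58/16 = 9694845.

9694845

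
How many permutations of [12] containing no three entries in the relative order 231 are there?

For any fixed pattern of length 3, the pattern-avoiding permutations of [12] number C_12.
C_12 = C_11 · 2(2·11+1)/(11+2) = 58786 · 46/13 = 208012.

208012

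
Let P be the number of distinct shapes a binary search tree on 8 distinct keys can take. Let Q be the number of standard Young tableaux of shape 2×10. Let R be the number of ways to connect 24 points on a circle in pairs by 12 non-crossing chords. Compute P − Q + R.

192646

Rooted binary trees with 8 nodes (each child slot possibly empty) number C_8. So P = C_8 = 1430.
Standard Young tableaux of shape 2×n are counted by C_n; here n = 10. So Q = C_10 = 16796.
Non-crossing perfect matchings of 2n points on a circle are counted by C_n; with 24 points, n = 12. So R = C_12 = 208012.
P − Q + R = 1430 − 16796 + 208012 = 192646.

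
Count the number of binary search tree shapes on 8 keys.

1430

Binary trees (left/right distinguished) on n nodes are counted by C_n; here n = 8.
C_8 = C_7 · 2(2·7+1)/(7+2) = 429 · 30/9 = 1430.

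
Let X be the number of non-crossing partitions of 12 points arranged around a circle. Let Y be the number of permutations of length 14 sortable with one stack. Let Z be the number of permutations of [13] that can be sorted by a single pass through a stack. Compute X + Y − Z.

2139552

Non-crossing partitions of an n-element set are counted by C_n; here n = 12. So X = C_12 = 208012.
Stack-sortable permutations are exactly the 231-avoiding ones, counted by C_n; here n = 14. So Y = C_14 = 2674440.
By Knuth's characterisation, the stack-sortable permutations of length 13 are the 231-avoiders, numbering C_13. So Z = C_13 = 742900.
X + Y − Z = 208012 + 2674440 − 742900 = 2139552.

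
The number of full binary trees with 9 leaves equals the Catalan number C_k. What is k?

8

A full binary tree with L leaves has L−1 internal nodes and is counted by C_{L−1}; L = 9 gives C_8.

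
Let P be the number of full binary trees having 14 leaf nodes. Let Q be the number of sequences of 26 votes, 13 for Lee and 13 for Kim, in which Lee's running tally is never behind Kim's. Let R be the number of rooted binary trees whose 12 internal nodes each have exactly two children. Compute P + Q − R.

1277788

Full binary trees with 14 leaves have 14−1 = 13 internal nodes, so there are C_13 of them. So P = C_13 = 742900.
Ballot sequences with n votes each where one side never trails are Dyck words, counted by C_n; here n = 13. So Q = C_13 = 742900.
Full binary trees with n internal nodes are counted by C_n; here n = 12. So R = C_12 = 208012.
P + Q − R = 742900 + 742900 − 208012 = 1277788.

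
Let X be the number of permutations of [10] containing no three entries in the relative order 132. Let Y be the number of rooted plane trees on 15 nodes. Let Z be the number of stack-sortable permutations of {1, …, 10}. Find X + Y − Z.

2674440

For any fixed pattern of length 3, the pattern-avoiding permutations of [10] number C_10. So X = C_10 = 16796.
Rooted ordered (plane) trees on m nodes have m−1 edges and are counted by C_{m−1}; m = 15 gives C_14. So Y = C_14 = 2674440.
By Knuth's characterisation, the stack-sortable permutations of length 10 are the 231-avoiders, numbering C_10. So Z = C_10 = 16796.
X + Y − Z = 16796 + 2674440 − 16796 = 2674440.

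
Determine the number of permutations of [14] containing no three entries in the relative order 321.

For any fixed pattern of length 3, the pattern-avoiding permutations of [14] number C_14.
C_14 = C(28,14)/15 = 40116600/15 = 2674440.

2674440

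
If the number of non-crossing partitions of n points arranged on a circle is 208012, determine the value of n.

12

Non-crossing partitions of [n] are counted by C_n; 208012 = C_12.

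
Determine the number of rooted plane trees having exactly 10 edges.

Rooted ordered trees with n edges are counted by C_n; here n = 10.
C_10 = C_9 · 2(2·9+1)/(9+2) = 4862 · 38/11 = 16796.

16796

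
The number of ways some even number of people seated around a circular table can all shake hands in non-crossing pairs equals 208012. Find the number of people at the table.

Non-crossing handshake pairings of 2n people are counted by C_n. The Catalan number equal to 208012 is C_12.
So n = 12, and there are 2n = 24 people.

24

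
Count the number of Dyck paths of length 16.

Dyck paths of semilength n (length 2n) are counted by C_n; here n = 8.
C_8 = 1430.

1430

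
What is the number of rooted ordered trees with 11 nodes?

Rooted ordered (plane) trees on m nodes have m−1 edges and are counted by C_{m−1}; m = 11 gives C_10.
C_10 = C(20,10)/11 = 184756/11 = 16796.

16796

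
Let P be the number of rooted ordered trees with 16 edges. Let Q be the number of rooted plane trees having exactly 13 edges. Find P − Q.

34614770

A rooted plane tree with 16 edges has 17 nodes, and the count is C_16. So P = C_16 = 35357670.
A rooted plane tree with 13 edges has 14 nodes, and the count is C_13. So Q = C_13 = 742900.
P − Q = 35357670 − 742900 = 34614770.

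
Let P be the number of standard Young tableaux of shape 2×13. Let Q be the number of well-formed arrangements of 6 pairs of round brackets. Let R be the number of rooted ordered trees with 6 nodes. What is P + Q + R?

By the hook-length formula (or a Dyck-path bijection), SYT of shape 2×13 number C_13. So P = C_13 = 742900.
With 6 pairs the number of balanced bracket strings is the Catalan number C_6. So Q = C_6 = 132.
Rooted ordered (plane) trees on m nodes have m−1 edges and are counted by C_{m−1}; m = 6 gives C_5. So R = C_5 = 42.
P + Q + R = 742900 + 132 + 42 = 743074.

743074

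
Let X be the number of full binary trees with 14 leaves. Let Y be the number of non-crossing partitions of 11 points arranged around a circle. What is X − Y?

684114

A full binary tree with L leaves has L−1 internal nodes and is counted by C_{L−1}; L = 14 gives C_13. So X = C_13 = 742900.
Non-crossing partitions of an n-element set are counted by C_n; here n = 11. So Y = C_11 = 58786.
X − Y = 742900 − 58786 = 684114.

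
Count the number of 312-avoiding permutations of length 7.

Permutations of [n] avoiding any single length-3 pattern are counted by C_n; here n = 7.
C_7 = C(14,7)/8 = 3432/8 = 429.

429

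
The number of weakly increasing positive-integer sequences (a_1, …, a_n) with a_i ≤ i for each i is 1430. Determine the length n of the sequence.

Such sub-staircase sequences of length n are counted by C_n, and C_8 = 1430.

8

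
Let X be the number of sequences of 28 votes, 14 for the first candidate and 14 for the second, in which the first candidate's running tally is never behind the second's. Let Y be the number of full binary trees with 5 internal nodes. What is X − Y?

2674398

Ballot sequences with n votes each where one side never trails are Dyck words, counted by C_n; here n = 14. So X = C_14 = 2674440.
Full binary trees with n internal nodes are counted by C_n; here n = 5. So Y = C_5 = 42.
X − Y = 2674440 − 42 = 2674398.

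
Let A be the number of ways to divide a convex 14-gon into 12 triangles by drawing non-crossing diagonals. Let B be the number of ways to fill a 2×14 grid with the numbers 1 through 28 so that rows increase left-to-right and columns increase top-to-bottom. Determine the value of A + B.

A convex 14-gon is triangulated into 12 triangles, and the number of such triangulations is the Catalan number C_{14−2} = C_12. So A = C_12 = 208012.
Standard Young tableaux of shape 2×n are counted by C_n; here n = 14. So B = C_14 = 2674440.
A + B = 208012 + 2674440 = 2882452.

2882452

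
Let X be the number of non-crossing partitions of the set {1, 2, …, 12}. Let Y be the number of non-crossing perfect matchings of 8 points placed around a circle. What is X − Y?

207998

The non-crossing partitions of [12] form a lattice of size C_12. So X = C_12 = 208012.
Pairing 8 circle points by 4 non-crossing chords gives C_4 matchings. So Y = C_4 = 14.
X − Y = 208012 − 14 = 207998.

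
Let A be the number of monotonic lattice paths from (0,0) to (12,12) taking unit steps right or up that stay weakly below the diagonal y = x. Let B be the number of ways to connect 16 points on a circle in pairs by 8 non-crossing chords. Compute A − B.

206582

Sub-diagonal monotone paths from (0,0) to (12,12) biject with Dyck paths of semilength 12, giving C_12. So A = C_12 = 208012.
Non-crossing perfect matchings of 2n points on a circle are counted by C_n; with 16 points, n = 8. So B = C_8 = 1430.
A − B = 208012 − 1430 = 206582.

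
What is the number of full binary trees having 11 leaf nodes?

A full binary tree with L leaves has L−1 internal nodes and is counted by C_{L−1}; L = 11 gives C_10.
C_10 = C(20,10)/11 = 184756/11 = 16796.

16796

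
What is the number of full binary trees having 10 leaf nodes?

A full binary tree with L leaves has L−1 internal nodes and is counted by C_{L−1}; L = 10 gives C_9.
C_9 = 4862.

4862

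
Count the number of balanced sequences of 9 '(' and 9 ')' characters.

4862

A balanced arrangement of 9 bracket pairs is a Dyck word of semilength 9, so the count is C_9.
C_9 = 4862.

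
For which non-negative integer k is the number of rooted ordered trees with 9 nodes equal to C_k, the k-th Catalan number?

8

Rooted ordered (plane) trees on m nodes have m−1 edges and are counted by C_{m−1}; m = 9 gives C_8.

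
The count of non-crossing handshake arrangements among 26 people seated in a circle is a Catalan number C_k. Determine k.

Non-crossing handshake pairings of 2n people are counted by C_n; 26 people gives n = 13.

13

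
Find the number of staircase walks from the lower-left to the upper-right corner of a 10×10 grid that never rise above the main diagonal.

16796

Sub-diagonal monotone paths from (0,0) to (10,10) biject with Dyck paths of semilength 10, giving C_10.
C_10 = C(20,10)/11 = 184756/11 = 16796.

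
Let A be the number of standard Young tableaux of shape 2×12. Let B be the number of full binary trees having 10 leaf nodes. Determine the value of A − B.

203150

By the hook-length formula (or a Dyck-path bijection), SYT of shape 2×12 number C_12. So A = C_12 = 208012.
A full binary tree with L leaves has L−1 internal nodes and is counted by C_{L−1}; L = 10 gives C_9. So B = C_9 = 4862.
A − B = 208012 − 4862 = 203150.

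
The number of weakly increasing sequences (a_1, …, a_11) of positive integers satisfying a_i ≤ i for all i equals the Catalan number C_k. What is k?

11

Weakly increasing sequences with a_i ≤ i biject with Dyck paths of semilength 11, so there are C_11.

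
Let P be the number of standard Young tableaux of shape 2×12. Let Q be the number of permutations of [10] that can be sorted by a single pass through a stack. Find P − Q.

191216

Standard Young tableaux of shape 2×n are counted by C_n; here n = 12. So P = C_12 = 208012.
Stack-sortable permutations are exactly the 231-avoiding ones, counted by C_n; here n = 10. So Q = C_10 = 16796.
P − Q = 208012 − 16796 = 191216.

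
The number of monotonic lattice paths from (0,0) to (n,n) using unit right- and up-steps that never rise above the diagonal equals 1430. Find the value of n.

8

Such diagonal-avoiding paths in an n×n grid are counted by C_n, and C_8 = 1430.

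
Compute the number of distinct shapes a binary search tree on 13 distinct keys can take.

742900

There are C_n binary search tree shapes on n keys; with n = 13 that is C_13.
C_13 = C(26,13)/14 = 10400600/14 = 742900.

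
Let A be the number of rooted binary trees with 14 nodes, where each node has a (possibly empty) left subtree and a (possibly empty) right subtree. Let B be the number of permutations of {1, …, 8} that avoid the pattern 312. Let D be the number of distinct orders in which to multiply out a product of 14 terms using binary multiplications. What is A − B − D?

1930110

Rooted binary trees with 14 nodes (each child slot possibly empty) number C_14. So A = C_14 = 2674440.
Permutations of [n] avoiding any single length-3 pattern are counted by C_n; here n = 8. So B = C_8 = 1430.
Parenthesizations of m factors correspond to full binary trees with m leaves, counted by C_{m−1}; m = 14 gives C_13. So D = C_13 = 742900.
A − B − D = 2674440 − 1430 − 742900 = 1930110.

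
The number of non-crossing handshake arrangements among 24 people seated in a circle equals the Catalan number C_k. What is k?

12

With 24 = 2·12 people, non-crossing handshake pairings are non-crossing perfect matchings on a circle, counted by C_12.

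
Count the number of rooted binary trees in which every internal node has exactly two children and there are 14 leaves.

742900

A full binary tree with L leaves has L−1 internal nodes and is counted by C_{L−1}; L = 14 gives C_13.
C_13 = C(26,13)/14 = 10400600/14 = 742900.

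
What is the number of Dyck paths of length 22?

58786

Paths of 11 up- and 11 down-steps that never dip below the axis are Dyck paths; their count is C_11.
C_11 = C_10 · 2(2·10+1)/(10+2) = 16796 · 42/12 = 58786.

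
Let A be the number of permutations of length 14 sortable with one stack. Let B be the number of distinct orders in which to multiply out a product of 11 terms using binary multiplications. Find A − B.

2657644

By Knuth's characterisation, the stack-sortable permutations of length 14 are the 231-avoiders, numbering C_14. So A = C_14 = 2674440.
Parenthesizations of m factors correspond to full binary trees with m leaves, counted by C_{m−1}; m = 11 gives C_10. So B = C_10 = 16796.
A − B = 2674440 − 16796 = 2657644.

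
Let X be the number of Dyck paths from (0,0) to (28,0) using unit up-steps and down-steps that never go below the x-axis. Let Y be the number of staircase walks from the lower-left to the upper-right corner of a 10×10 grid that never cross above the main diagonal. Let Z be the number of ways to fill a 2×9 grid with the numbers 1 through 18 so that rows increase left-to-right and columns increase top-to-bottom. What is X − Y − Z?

2652782

A Dyck path with 14 up-steps and 14 down-steps has semilength 14, so there are C_14 of them. So X = C_14 = 2674440.
Sub-diagonal monotone paths from (0,0) to (10,10) biject with Dyck paths of semilength 10, giving C_10. So Y = C_10 = 16796.
By the hook-length formula (or a Dyck-path bijection), SYT of shape 2×9 number C_9. So Z = C_9 = 4862.
X − Y − Z = 2674440 − 16796 − 4862 = 2652782.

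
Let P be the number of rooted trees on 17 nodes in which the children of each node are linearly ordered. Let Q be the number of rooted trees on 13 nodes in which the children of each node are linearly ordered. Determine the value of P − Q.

35149658

A rooted plane tree on 17 nodes has 16 edges, and such trees are counted by C_16. So P = C_16 = 35357670.
Rooted ordered (plane) trees on m nodes have m−1 edges and are counted by C_{m−1}; m = 13 gives C_12. So Q = C_12 = 208012.
P − Q = 35357670 − 208012 = 35149658.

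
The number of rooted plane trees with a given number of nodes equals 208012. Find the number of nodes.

13

Rooted ordered trees on m nodes are counted by C_{m−1}. The Catalan number equal to 208012 is C_12.
So the index is 12, and the number of nodes is 12 + 1 = 13.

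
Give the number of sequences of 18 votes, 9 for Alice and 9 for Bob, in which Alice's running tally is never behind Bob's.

Ballot sequences with n votes each where one side never trails are Dyck words, counted by C_n; here n = 9.
C_9 = C(18,9)/10 = 48620/10 = 4862.

4862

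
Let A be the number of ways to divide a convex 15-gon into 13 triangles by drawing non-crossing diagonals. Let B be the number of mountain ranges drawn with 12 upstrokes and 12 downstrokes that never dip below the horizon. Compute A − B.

534888

Triangulations of a convex m-gon are counted by C_{m−2}; with m = 15 this is C_13. So A = C_13 = 742900.
A Dyck path with 12 up-steps and 12 down-steps has semilength 12, so there are C_12 of them. So B = C_12 = 208012.
A − B = 742900 − 208012 = 534888.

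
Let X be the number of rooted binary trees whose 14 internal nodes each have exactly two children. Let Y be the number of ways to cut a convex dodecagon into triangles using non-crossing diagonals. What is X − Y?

2657644

The number of full binary trees on 14 internal nodes is the Catalan number C_14. So X = C_14 = 2674440.
The number of triangulations of a 12-gon is the Catalan number C_10 (index = sides − 2). So Y = C_10 = 16796.
X − Y = 2674440 − 16796 = 2657644.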